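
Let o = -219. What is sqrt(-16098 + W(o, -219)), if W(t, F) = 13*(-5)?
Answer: I*sqrt(16163) ≈ 127.13*I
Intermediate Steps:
W(t, F) = -65
sqrt(-16098 + W(o, -219)) = sqrt(-16098 - 65) = sqrt(-16163) = I*sqrt(16163)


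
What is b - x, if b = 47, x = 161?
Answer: -114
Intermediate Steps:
b - x = 47 - 1*161 = 47 - 161 = -114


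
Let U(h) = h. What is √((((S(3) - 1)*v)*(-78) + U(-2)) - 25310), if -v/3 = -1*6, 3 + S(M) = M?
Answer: 2*I*√5977 ≈ 154.62*I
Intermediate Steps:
S(M) = -3 + M
v = 18 (v = -(-3)*6 = -3*(-6) = 18)
√((((S(3) - 1)*v)*(-78) + U(-2)) - 25310) = √(((((-3 + 3) - 1)*18)*(-78) - 2) - 25310) = √((((0 - 1)*18)*(-78) - 2) - 25310) = √((-1*18*(-78) - 2) - 25310) = √((-18*(-78) - 2) - 25310) = √((1404 - 2) - 25310) = √(1402 - 25310) = √(-23908) = 2*I*√5977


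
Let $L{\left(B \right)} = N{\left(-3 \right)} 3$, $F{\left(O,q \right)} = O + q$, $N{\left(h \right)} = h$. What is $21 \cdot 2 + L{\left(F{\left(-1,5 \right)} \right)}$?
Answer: $33$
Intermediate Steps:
$L{\left(B \right)} = -9$ ($L{\left(B \right)} = \left(-3\right) 3 = -9$)
$21 \cdot 2 + L{\left(F{\left(-1,5 \right)} \right)} = 21 \cdot 2 - 9 = 42 - 9 = 33$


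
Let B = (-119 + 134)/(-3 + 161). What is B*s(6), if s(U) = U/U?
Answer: 15/158 ≈ 0.094937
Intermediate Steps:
s(U) = 1
B = 15/158 ≈ 0.094937
B*s(6) = (15/158)*1 = 15/158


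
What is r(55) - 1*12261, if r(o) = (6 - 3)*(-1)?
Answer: -12264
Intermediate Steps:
r(o) = -3 (r(o) = 3*(-1) = -3)
r(55) - 1*12261 = -3 - 1*12261 = -3 - 12261 = -12264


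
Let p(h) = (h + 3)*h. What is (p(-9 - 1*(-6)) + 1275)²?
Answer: 1625625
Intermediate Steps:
p(h) = h*(3 + h) (p(h) = (3 + h)*h = h*(3 + h))
(p(-9 - 1*(-6)) + 1275)² = ((-9 - 1*(-6))*(3 + (-9 - 1*(-6))) + 1275)² = ((-9 + 6)*(3 + (-9 + 6)) + 1275)² = (-3*(3 - 3) + 1275)² = (-3*0 + 1275)² = (0 + 1275)² = 1275² = 1625625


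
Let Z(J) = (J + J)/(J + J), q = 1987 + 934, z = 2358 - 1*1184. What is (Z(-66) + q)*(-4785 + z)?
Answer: -10551342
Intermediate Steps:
z = 1174 (z = 2358 - 1184 = 1174)
q = 2921
Z(J) = 1 (Z(J) = (2*J)/((2*J)) = (2*J)*(1/(2*J)) = 1)
(Z(-66) + q)*(-4785 + z) = (1 + 2921)*(-4785 + 1174) = 2922*(-3611) = -10551342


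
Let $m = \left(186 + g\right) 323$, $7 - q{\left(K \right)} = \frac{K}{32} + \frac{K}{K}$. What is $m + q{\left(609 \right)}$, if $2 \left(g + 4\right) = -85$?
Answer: $\frac{1441455}{32} \approx 45046.0$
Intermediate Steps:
$g = - \frac{93}{2}$ ($g = -4 + \frac{1}{2} \left(-85\right) = -4 - \frac{85}{2} = - \frac{93}{2} \approx -46.5$)
$q{\left(K \right)} = 6 - \frac{K}{32}$ ($q{\left(K \right)} = 7 - \left(\frac{K}{32} + \frac{K}{K}\right) = 7 - \left(K \frac{1}{32} + 1\right) = 7 - \left(\frac{K}{32} + 1\right) = 7 - \left(1 + \frac{K}{32}\right) = 6 - \frac{K}{32}$)
$m = \frac{90117}{2}$ ($m = \left(186 - \frac{93}{2}\right) 323 = \frac{279}{2} \cdot 323 = \frac{90117}{2} \approx 45059.0$)
$m + q{\left(609 \right)} = \frac{90117}{2} + \left(6 - \frac{609}{32}\right) = \frac{90117}{2} - \frac{417}{32} = \frac{1441455}{32}$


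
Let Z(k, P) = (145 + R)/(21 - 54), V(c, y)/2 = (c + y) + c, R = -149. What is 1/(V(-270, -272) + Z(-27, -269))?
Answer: -33/53588 ≈ -0.00061581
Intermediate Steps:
V(c, y) = 2*y + 4*c (V(c, y) = 2*((c + y) + c) = 2*(y + 2*c) = 2*y + 4*c)
Z(k, P) = 4/33 (Z(k, P) = (145 - 149)/(21 - 54) = -4/(-33) = -4*(-1/33) = 4/33)
1/(V(-270, -272) + Z(-27, -269)) = 1/((2*(-272) + 4*(-270)) + 4/33) = 1/((-544 - 1080) + 4/33) = 1/(-1624 + 4/33) = 1/(-53588/33) = -33/53588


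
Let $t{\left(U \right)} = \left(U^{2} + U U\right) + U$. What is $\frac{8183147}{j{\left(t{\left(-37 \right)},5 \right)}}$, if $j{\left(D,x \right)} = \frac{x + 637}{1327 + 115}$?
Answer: $\frac{5900048987}{321} \approx 1.838 \cdot 10^{7}$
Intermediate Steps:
$t{\left(U \right)} = U + 2 U^{2}$ ($t{\left(U \right)} = \left(U^{2} + U^{2}\right) + U = 2 U^{2} + U = U + 2 U^{2}$)
$j{\left(D,x \right)} = \frac{91}{206} + \frac{x}{1442}$ ($j{\left(D,x \right)} = \frac{637 + x}{1442} = \left(637 + x\right) \frac{1}{1442} = \frac{91}{206} + \frac{x}{1442}$)
$\frac{8183147}{j{\left(t{\left(-37 \right)},5 \right)}} = \frac{8183147}{\frac{91}{206} + \frac{1}{1442} \cdot 5} = \frac{8183147}{\frac{91}{206} + \frac{5}{1442}} = \frac{8183147}{\frac{321}{721}} = 8183147 \cdot \frac{721}{321} = \frac{5900048987}{321}$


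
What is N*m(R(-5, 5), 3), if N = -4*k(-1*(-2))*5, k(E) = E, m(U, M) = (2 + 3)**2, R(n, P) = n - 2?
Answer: -1000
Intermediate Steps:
R(n, P) = -2 + n
m(U, M) = 25 (m(U, M) = 5**2 = 25)
N = -40 (N = -(-4)*(-2)*5 = -4*2*5 = -8*5 = -40)
N*m(R(-5, 5), 3) = -40*25 = -1000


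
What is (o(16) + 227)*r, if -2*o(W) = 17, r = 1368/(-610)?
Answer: -149454/305 ≈ -490.01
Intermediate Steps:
r = -684/305 (r = 1368*(-1/610) = -684/305 ≈ -2.2426)
o(W) = -17/2 (o(W) = -1/2*17 = -17/2)
(o(16) + 227)*r = (-17/2 + 227)*(-684/305) = (437/2)*(-684/305) = -149454/305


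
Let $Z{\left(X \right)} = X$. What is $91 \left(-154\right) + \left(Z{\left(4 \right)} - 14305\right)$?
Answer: $-28315$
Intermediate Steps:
$91 \left(-154\right) + \left(Z{\left(4 \right)} - 14305\right) = 91 \left(-154\right) + \left(4 - 14305\right) = -14014 + \left(4 - 14305\right) = -14014 - 14301 = -28315$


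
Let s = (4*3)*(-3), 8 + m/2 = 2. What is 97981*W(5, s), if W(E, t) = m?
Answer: -1175772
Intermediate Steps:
m = -12 (m = -16 + 2*2 = -16 + 4 = -12)
s = -36 (s = 12*(-3) = -36)
W(E, t) = -12
97981*W(5, s) = 97981*(-12) = -1175772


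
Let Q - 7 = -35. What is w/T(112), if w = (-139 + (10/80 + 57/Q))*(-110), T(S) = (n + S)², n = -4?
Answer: 434005/326592 ≈ 1.3289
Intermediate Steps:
T(S) = (-4 + S)²
Q = -28 (Q = 7 - 35 = -28)
w = 434005/28 (w = (-139 + (10/80 + 57/(-28)))*(-110) = (-139 + (10*(1/80) + 57*(-1/28)))*(-110) = (-139 + (⅛ - 57/28))*(-110) = (-139 - 107/56)*(-110) = -7891/56*(-110) = 434005/28 ≈ 15500.)
w/T(112) = 434005/(28*((-4 + 112)²)) = 434005/(28*(108²)) = (434005/28)/11664 = (434005/28)*(1/11664) = 434005/326592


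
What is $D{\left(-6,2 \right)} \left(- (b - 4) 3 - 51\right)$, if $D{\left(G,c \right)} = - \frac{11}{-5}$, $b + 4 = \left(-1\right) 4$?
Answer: $-33$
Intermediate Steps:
$b = -8$ ($b = -4 - 4 = -8$)
$D{\left(G,c \right)} = \frac{11}{5}$ ($D{\left(G,c \right)} = \left(-11\right) \left(- \frac{1}{5}\right) = \frac{11}{5}$)
$D{\left(-6,2 \right)} \left(- (b - 4) 3 - 51\right) = \frac{11 \left(- (-8 - 4) 3 - 51\right)}{5} = \frac{11 \left(\left(-1\right) \left(-12\right) 3 - 51\right)}{5} = \frac{11 \left(12 \cdot 3 - 51\right)}{5} = \frac{11 \left(36 - 51\right)}{5} = \frac{11}{5} \left(-15\right) = -33$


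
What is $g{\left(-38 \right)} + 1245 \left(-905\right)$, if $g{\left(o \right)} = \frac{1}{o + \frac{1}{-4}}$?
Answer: $- \frac{172388929}{153} \approx -1.1267 \cdot 10^{6}$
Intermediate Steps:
$g{\left(o \right)} = \frac{1}{- \frac{1}{4} + o}$ ($g{\left(o \right)} = \frac{1}{o - \frac{1}{4}} = \frac{1}{- \frac{1}{4} + o}$)
$g{\left(-38 \right)} + 1245 \left(-905\right) = \frac{4}{-1 + 4 \left(-38\right)} + 1245 \left(-905\right) = \frac{4}{-1 - 152} - 1126725 = \frac{4}{-153} - 1126725 = 4 \left(- \frac{1}{153}\right) - 1126725 = - \frac{4}{153} - 1126725 = - \frac{172388929}{153}$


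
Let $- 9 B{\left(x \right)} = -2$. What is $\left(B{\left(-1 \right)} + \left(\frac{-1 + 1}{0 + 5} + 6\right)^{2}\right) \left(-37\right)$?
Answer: $- \frac{12062}{9} \approx -1340.2$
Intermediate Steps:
$B{\left(x \right)} = \frac{2}{9}$ ($B{\left(x \right)} = \left(- \frac{1}{9}\right) \left(-2\right) = \frac{2}{9}$)
$\left(B{\left(-1 \right)} + \left(\frac{-1 + 1}{0 + 5} + 6\right)^{2}\right) \left(-37\right) = \left(\frac{2}{9} + \left(\frac{-1 + 1}{0 + 5} + 6\right)^{2}\right) \left(-37\right) = \left(\frac{2}{9} + \left(\frac{0}{5} + 6\right)^{2}\right) \left(-37\right) = \left(\frac{2}{9} + \left(0 \cdot \frac{1}{5} + 6\right)^{2}\right) \left(-37\right) = \left(\frac{2}{9} + \left(0 + 6\right)^{2}\right) \left(-37\right) = \left(\frac{2}{9} + 6^{2}\right) \left(-37\right) = \left(\frac{2}{9} + 36\right) \left(-37\right) = \frac{326}{9} \left(-37\right) = - \frac{12062}{9}$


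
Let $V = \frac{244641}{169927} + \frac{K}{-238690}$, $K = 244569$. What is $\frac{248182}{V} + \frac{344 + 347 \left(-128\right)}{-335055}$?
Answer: $\frac{160606751790232408564}{268594189459785} \approx 5.9795 \cdot 10^{5}$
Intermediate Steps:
$V = \frac{16834483827}{40559875630}$ ($V = \frac{244641}{169927} + \frac{244569}{-238690} = 244641 \cdot \frac{1}{169927} + 244569 \left(- \frac{1}{238690}\right) = \frac{244641}{169927} - \frac{244569}{238690} = \frac{16834483827}{40559875630} \approx 0.41505$)
$\frac{248182}{V} + \frac{344 + 347 \left(-128\right)}{-335055} = \frac{248182}{\frac{16834483827}{40559875630}} + \frac{344 + 347 \left(-128\right)}{-335055} = 248182 \cdot \frac{40559875630}{16834483827} + \left(344 - 44416\right) \left(- \frac{1}{335055}\right) = \frac{10066231053604660}{16834483827} - - \frac{6296}{47865} = \frac{10066231053604660}{16834483827} + \frac{6296}{47865} = \frac{160606751790232408564}{268594189459785}$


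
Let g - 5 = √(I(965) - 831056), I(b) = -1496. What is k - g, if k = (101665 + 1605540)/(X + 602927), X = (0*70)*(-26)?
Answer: -1307430/602927 - 2*I*√208138 ≈ -2.1685 - 912.44*I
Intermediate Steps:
X = 0 (X = 0*(-26) = 0)
g = 5 + 2*I*√208138 (g = 5 + √(-1496 - 831056) = 5 + √(-832552) = 5 + 2*I*√208138 ≈ 5.0 + 912.44*I)
k = 1707205/602927 (k = (101665 + 1605540)/(0 + 602927) = 1707205/602927 ≈ 2.8315)
k - g = 1707205/602927 - (5 + 2*I*√208138) = 1707205/602927 + (-5 - 2*I*√208138) = -1307430/602927 - 2*I*√208138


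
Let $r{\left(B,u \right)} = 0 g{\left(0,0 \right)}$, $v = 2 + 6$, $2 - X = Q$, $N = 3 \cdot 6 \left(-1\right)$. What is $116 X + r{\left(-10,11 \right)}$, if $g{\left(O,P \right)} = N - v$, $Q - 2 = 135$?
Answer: $-15660$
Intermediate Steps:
$Q = 137$ ($Q = 2 + 135 = 137$)
$N = -18$ ($N = 18 \left(-1\right) = -18$)
$X = -135$ ($X = 2 - 137 = -135$)
$v = 8$
$g{\left(O,P \right)} = -26$ ($g{\left(O,P \right)} = -18 - 8 = -26$)
$r{\left(B,u \right)} = 0$ ($r{\left(B,u \right)} = 0 \left(-26\right) = 0$)
$116 X + r{\left(-10,11 \right)} = 116 \left(-135\right) + 0 = -15660 + 0 = -15660$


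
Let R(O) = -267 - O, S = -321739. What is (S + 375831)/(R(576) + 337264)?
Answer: 54092/336421 ≈ 0.16079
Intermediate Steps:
(S + 375831)/(R(576) + 337264) = (-321739 + 375831)/((-267 - 1*576) + 337264) = 54092/((-267 - 576) + 337264) = 54092/(-843 + 337264) = 54092/336421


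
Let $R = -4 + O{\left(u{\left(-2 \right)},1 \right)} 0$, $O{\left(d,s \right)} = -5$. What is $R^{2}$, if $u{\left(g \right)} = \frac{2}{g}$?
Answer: $16$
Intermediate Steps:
$R = -4$ ($R = -4 - 0 = -4 + 0 = -4$)
$R^{2} = \left(-4\right)^{2} = 16$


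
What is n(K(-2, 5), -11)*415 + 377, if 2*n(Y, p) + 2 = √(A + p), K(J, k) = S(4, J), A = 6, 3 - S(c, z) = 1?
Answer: -38 + 415*I*√5/2 ≈ -38.0 + 463.98*I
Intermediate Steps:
S(c, z) = 2 (S(c, z) = 3 - 1*1 = 3 - 1 = 2)
K(J, k) = 2
n(Y, p) = -1 + √(6 + p)/2
n(K(-2, 5), -11)*415 + 377 = (-1 + √(6 - 11)/2)*415 + 377 = (-1 + √(-5)/2)*415 + 377 = (-1 + (I*√5)/2)*415 + 377 = (-1 + I*√5/2)*415 + 377 = (-415 + 415*I*√5/2) + 377 = -38 + 415*I*√5/2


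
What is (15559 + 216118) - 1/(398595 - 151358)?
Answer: 57279126448/247237 ≈ 2.3168e+5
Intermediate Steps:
(15559 + 216118) - 1/(398595 - 151358) = 231677 - 1/247237 = 57279126448/247237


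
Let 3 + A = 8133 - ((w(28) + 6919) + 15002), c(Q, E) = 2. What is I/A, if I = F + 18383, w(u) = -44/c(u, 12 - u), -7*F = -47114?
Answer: -175795/96383 ≈ -1.8239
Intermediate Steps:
F = 47114/7 (F = -⅐*(-47114) = 47114/7 ≈ 6730.6)
w(u) = -22 (w(u) = -44/2 = -44*½ = -22)
A = -13769 (A = -3 + (8133 - ((-22 + 6919) + 15002)) = -3 + (8133 - (6897 + 15002)) = -3 + (8133 - 1*21899) = -3 + (8133 - 21899) = -3 - 13766 = -13769)
I = 175795/7 (I = 47114/7 + 18383 = 175795/7 ≈ 25114.)
I/A = (175795/7)/(-13769) = (175795/7)*(-1/13769) = -175795/96383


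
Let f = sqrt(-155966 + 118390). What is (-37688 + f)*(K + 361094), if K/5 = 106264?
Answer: -33633298832 + 1784828*I*sqrt(9394) ≈ -3.3633e+10 + 1.7299e+8*I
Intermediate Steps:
K = 531320 (K = 5*106264 = 531320)
f = 2*I*sqrt(9394) (f = sqrt(-37576) = 2*I*sqrt(9394) ≈ 193.85*I)
(-37688 + f)*(K + 361094) = (-37688 + 2*I*sqrt(9394))*(531320 + 361094) = (-37688 + 2*I*sqrt(9394))*892414 = -33633298832 + 1784828*I*sqrt(9394)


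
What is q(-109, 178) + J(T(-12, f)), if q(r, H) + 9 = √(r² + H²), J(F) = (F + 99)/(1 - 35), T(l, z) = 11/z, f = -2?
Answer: -47/4 + √43565 ≈ 196.97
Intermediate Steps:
J(F) = -99/34 - F/34 (J(F) = (99 + F)/(-34) = (99 + F)*(-1/34) = -99/34 - F/34)
q(r, H) = -9 + √(H² + r²) (q(r, H) = -9 + √(r² + H²) = -9 + √(H² + r²))
q(-109, 178) + J(T(-12, f)) = (-9 + √(178² + (-109)²)) + (-99/34 - 11/(34*(-2))) = (-9 + √(31684 + 11881)) + (-99/34 - 11*(-1)/(34*2)) = (-9 + √43565) + (-99/34 - 1/34*(-11/2)) = (-9 + √43565) + (-99/34 + 11/68) = (-9 + √43565) - 11/4 = -47/4 + √43565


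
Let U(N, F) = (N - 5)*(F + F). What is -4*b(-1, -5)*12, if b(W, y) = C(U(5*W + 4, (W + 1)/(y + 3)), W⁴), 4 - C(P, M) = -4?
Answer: -384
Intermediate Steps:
U(N, F) = 2*F*(-5 + N) (U(N, F) = (-5 + N)*(2*F) = 2*F*(-5 + N))
C(P, M) = 8 (C(P, M) = 4 - 1*(-4) = 4 + 4 = 8)
b(W, y) = 8
-4*b(-1, -5)*12 = -4*8*12 = -32*12 = -384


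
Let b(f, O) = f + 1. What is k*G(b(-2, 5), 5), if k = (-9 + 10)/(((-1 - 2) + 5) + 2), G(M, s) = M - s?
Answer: -3/2 ≈ -1.5000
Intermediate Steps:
b(f, O) = 1 + f
k = ¼ (k = 1/((-3 + 5) + 2) = 1/(2 + 2) = 1/4 = 1*(¼) = ¼ ≈ 0.25000)
k*G(b(-2, 5), 5) = ((1 - 2) - 1*5)/4 = (-1 - 5)/4 = (¼)*(-6) = -3/2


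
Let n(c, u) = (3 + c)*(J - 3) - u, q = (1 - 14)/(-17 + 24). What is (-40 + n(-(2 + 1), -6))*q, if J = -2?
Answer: 442/7 ≈ 63.143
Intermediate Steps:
q = -13/7 ≈ -1.8571
n(c, u) = -15 - u - 5*c (n(c, u) = (3 + c)*(-2 - 3) - u = (3 + c)*(-5) - u = (-15 - 5*c) - u = -15 - u - 5*c)
(-40 + n(-(2 + 1), -6))*q = (-40 + (-15 - 1*(-6) - (-5)*(2 + 1)))*(-13/7) = (-40 + (-15 + 6 - (-5)*3))*(-13/7) = (-40 + (-15 + 6 - 5*(-3)))*(-13/7) = (-40 + (-15 + 6 + 15))*(-13/7) = (-40 + 6)*(-13/7) = -34*(-13/7) = 442/7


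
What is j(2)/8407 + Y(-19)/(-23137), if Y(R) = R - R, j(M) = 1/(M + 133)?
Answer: 1/1134945 ≈ 8.8110e-7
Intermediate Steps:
j(M) = 1/(133 + M)
Y(R) = 0
j(2)/8407 + Y(-19)/(-23137) = 1/((133 + 2)*8407) + 0/(-23137) = (1/8407)/135 + 0*(-1/23137) = (1/135)*(1/8407) + 0 = 1/1134945 + 0 = 1/1134945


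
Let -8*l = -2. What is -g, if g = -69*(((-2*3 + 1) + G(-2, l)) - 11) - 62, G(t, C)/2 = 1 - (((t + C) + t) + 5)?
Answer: -2153/2 ≈ -1076.5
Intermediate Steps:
l = ¼ (l = -⅛*(-2) = ¼ ≈ 0.25000)
G(t, C) = -8 - 4*t - 2*C (G(t, C) = 2*(1 - (((t + C) + t) + 5)) = 2*(1 - (((C + t) + t) + 5)) = 2*(1 - ((C + 2*t) + 5)) = 2*(1 - (5 + C + 2*t)) = 2*(1 + (-5 - C - 2*t)) = 2*(-4 - C - 2*t) = -8 - 4*t - 2*C)
g = 2153/2 (g = -69*(((-2*3 + 1) + (-8 - 4*(-2) - 2*¼)) - 11) - 62 = -69*(((-6 + 1) + (-8 + 8 - ½)) - 11) - 62 = -69*((-5 - ½) - 11) - 62 = -69*(-11/2 - 11) - 62 = -69*(-33/2) - 62 = 2277/2 - 62 = 2153/2 ≈ 1076.5)
-g = -1*2153/2 = -2153/2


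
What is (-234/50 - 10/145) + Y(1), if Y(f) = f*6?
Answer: 907/725 ≈ 1.2510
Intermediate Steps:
Y(f) = 6*f
(-234/50 - 10/145) + Y(1) = (-234/50 - 10/145) + 6*1 = (-234*1/50 - 10*1/145) + 6 = (-117/25 - 2/29) + 6 = -3443/725 + 6 = 907/725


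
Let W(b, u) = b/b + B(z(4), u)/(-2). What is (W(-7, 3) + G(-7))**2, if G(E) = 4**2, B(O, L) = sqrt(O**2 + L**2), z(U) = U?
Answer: 841/4 ≈ 210.25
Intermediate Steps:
B(O, L) = sqrt(L**2 + O**2)
G(E) = 16
W(b, u) = 1 - sqrt(16 + u**2)/2 (W(b, u) = b/b + sqrt(u**2 + 4**2)/(-2) = 1 + sqrt(u**2 + 16)*(-1/2) = 1 + sqrt(16 + u**2)*(-1/2) = 1 - sqrt(16 + u**2)/2)
(W(-7, 3) + G(-7))**2 = ((1 - sqrt(16 + 3**2)/2) + 16)**2 = ((1 - sqrt(16 + 9)/2) + 16)**2 = ((1 - sqrt(25)/2) + 16)**2 = ((1 - 1/2*5) + 16)**2 = ((1 - 5/2) + 16)**2 = (-3/2 + 16)**2 = (29/2)**2 = 841/4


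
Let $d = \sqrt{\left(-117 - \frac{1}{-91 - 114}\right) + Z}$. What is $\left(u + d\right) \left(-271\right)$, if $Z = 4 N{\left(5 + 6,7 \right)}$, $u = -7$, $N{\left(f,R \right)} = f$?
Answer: $1897 - \frac{542 i \sqrt{766905}}{205} \approx 1897.0 - 2315.3 i$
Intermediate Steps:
$Z = 44$ ($Z = 4 \left(5 + 6\right) = 4 \cdot 11 = 44$)
$d = \frac{2 i \sqrt{766905}}{205}$ ($d = \sqrt{\left(-117 - \frac{1}{-91 - 114}\right) + 44} = \sqrt{\left(-117 - \frac{1}{-205}\right) + 44} = \sqrt{\left(-117 - - \frac{1}{205}\right) + 44} = \sqrt{\left(-117 + \frac{1}{205}\right) + 44} = \sqrt{- \frac{23984}{205} + 44} = \sqrt{- \frac{14964}{205}} = \frac{2 i \sqrt{766905}}{205} \approx 8.5437 i$)
$\left(u + d\right) \left(-271\right) = \left(-7 + \frac{2 i \sqrt{766905}}{205}\right) \left(-271\right) = 1897 - \frac{542 i \sqrt{766905}}{205}$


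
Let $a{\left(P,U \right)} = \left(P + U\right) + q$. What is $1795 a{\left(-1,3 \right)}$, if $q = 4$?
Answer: $10770$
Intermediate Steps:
$a{\left(P,U \right)} = 4 + P + U$ ($a{\left(P,U \right)} = \left(P + U\right) + 4 = 4 + P + U$)
$1795 a{\left(-1,3 \right)} = 1795 \left(4 - 1 + 3\right) = 1795 \cdot 6 = 10770$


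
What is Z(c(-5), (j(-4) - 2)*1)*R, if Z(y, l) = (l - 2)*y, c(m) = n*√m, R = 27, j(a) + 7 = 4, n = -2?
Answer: 378*I*√5 ≈ 845.23*I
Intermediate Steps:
j(a) = -3 (j(a) = -7 + 4 = -3)
c(m) = -2*√m
Z(y, l) = y*(-2 + l) (Z(y, l) = (-2 + l)*y = y*(-2 + l))
Z(c(-5), (j(-4) - 2)*1)*R = ((-2*I*√5)*(-2 + (-3 - 2)*1))*27 = ((-2*I*√5)*(-2 - 5*1))*27 = ((-2*I*√5)*(-2 - 5))*27 = (-2*I*√5*(-7))*27 = (14*I*√5)*27 = 378*I*√5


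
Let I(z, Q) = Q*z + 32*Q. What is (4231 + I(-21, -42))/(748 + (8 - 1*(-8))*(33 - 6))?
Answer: 3769/1180 ≈ 3.1941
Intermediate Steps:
I(z, Q) = 32*Q + Q*z
(4231 + I(-21, -42))/(748 + (8 - 1*(-8))*(33 - 6)) = (4231 - 42*(32 - 21))/(748 + (8 - 1*(-8))*(33 - 6)) = (4231 - 42*11)/(748 + (8 + 8)*27) = (4231 - 462)/(748 + 16*27) = 3769/(748 + 432) = 3769/1180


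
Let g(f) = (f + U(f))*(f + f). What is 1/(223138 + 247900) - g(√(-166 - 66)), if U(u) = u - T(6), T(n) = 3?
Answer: 437123265/471038 + 12*I*√58 ≈ 928.0 + 91.389*I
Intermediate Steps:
U(u) = -3 + u (U(u) = u - 1*3 = u - 3 = -3 + u)
g(f) = 2*f*(-3 + 2*f) (g(f) = (f + (-3 + f))*(f + f) = (-3 + 2*f)*(2*f) = 2*f*(-3 + 2*f))
1/(223138 + 247900) - g(√(-166 - 66)) = 1/(223138 + 247900) - 2*√(-166 - 66)*(-3 + 2*√(-166 - 66)) = 1/471038 - 2*√(-232)*(-3 + 2*√(-232)) = 1/471038 - 2*2*I*√58*(-3 + 2*(2*I*√58)) = 1/471038 - 2*2*I*√58*(-3 + 4*I*√58) = 1/471038 - 4*I*√58*(-3 + 4*I*√58)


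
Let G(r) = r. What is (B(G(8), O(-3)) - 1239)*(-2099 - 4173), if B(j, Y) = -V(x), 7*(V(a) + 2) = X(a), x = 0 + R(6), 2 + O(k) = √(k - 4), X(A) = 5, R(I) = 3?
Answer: 7762944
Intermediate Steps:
O(k) = -2 + √(-4 + k) (O(k) = -2 + √(k - 4) = -2 + √(-4 + k))
x = 3 (x = 0 + 3 = 3)
V(a) = -9/7 (V(a) = -2 + (⅐)*5 = -2 + 5/7 = -9/7)
B(j, Y) = 9/7 (B(j, Y) = -1*(-9/7) = 9/7)
(B(G(8), O(-3)) - 1239)*(-2099 - 4173) = (9/7 - 1239)*(-2099 - 4173) = -8664/7*(-6272) = 7762944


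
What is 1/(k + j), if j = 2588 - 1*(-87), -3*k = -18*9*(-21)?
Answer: 1/1541 ≈ 0.00064893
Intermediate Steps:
k = -1134 (k = -(-18*9)*(-21)/3 = -(-54)*(-21) = -1/3*3402 = -1134)
j = 2675 (j = 2588 + 87 = 2675)
1/(k + j) = 1/(-1134 + 2675) = 1/1541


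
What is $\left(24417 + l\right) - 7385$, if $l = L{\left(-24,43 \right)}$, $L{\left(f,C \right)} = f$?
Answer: $17008$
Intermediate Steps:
$l = -24$
$\left(24417 + l\right) - 7385 = \left(24417 - 24\right) - 7385 = 24393 - 7385 = 17008$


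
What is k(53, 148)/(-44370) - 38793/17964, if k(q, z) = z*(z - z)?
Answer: -12931/5988 ≈ -2.1595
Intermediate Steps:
k(q, z) = 0 (k(q, z) = z*0 = 0)
k(53, 148)/(-44370) - 38793/17964 = 0/(-44370) - 38793/17964 = 0*(-1/44370) - 38793*1/17964 = 0 - 12931/5988 = -12931/5988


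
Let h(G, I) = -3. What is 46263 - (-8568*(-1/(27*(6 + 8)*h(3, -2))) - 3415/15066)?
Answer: 697115605/15066 ≈ 46271.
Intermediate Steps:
46263 - (-8568*(-1/(27*(6 + 8)*h(3, -2))) - 3415/15066) = 46263 - (-8568*1/(81*(6 + 8)) - 3415/15066) = 46263 - (-8568/(-27*14*(-3)) - 3415*1/15066) = 46263 - (-8568/((-378*(-3))) - 3415/15066) = 46263 - (-8568/1134 - 3415/15066) = 46263 - (-8568*1/1134 - 3415/15066) = 46263 - (-68/9 - 3415/15066) = 46263 - 1*(-117247/15066) = 46263 + 117247/15066 = 697115605/15066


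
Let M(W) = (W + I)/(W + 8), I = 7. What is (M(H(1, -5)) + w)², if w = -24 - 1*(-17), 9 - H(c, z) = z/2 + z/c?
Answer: 87616/2401 ≈ 36.491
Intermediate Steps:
H(c, z) = 9 - z/2 - z/c (H(c, z) = 9 - (z/2 + z/c) = 9 + (-z/2 - z/c) = 9 - z/2 - z/c)
w = -7 (w = -24 + 17 = -7)
M(W) = (7 + W)/(8 + W) (M(W) = (W + 7)/(W + 8) = (7 + W)/(8 + W))
(M(H(1, -5)) + w)² = ((7 + (9 - ½*(-5) - 1*(-5)/1))/(8 + (9 - ½*(-5) - 1*(-5)/1)) - 7)² = ((7 + (9 + 5/2 - 1*(-5)*1))/(8 + (9 + 5/2 - 1*(-5)*1)) - 7)² = ((7 + (9 + 5/2 + 5))/(8 + (9 + 5/2 + 5)) - 7)² = ((7 + 33/2)/(8 + 33/2) - 7)² = ((47/2)/(49/2) - 7)² = ((2/49)*(47/2) - 7)² = (47/49 - 7)² = (-296/49)² = 87616/2401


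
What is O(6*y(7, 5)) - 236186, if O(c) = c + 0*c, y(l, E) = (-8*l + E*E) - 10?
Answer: -236432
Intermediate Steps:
y(l, E) = -10 + E**2 - 8*l (y(l, E) = (-8*l + E**2) - 10 = (E**2 - 8*l) - 10 = -10 + E**2 - 8*l)
O(c) = c (O(c) = c + 0 = c)
O(6*y(7, 5)) - 236186 = 6*(-10 + 5**2 - 8*7) - 236186 = 6*(-10 + 25 - 56) - 236186 = 6*(-41) - 236186 = -246 - 236186 = -236432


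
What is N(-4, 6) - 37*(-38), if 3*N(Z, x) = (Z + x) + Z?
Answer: 4216/3 ≈ 1405.3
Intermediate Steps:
N(Z, x) = x/3 + 2*Z/3 (N(Z, x) = ((Z + x) + Z)/3 = (x + 2*Z)/3 = x/3 + 2*Z/3)
N(-4, 6) - 37*(-38) = ((⅓)*6 + (⅔)*(-4)) - 37*(-38) = (2 - 8/3) + 1406 = -⅔ + 1406 = 4216/3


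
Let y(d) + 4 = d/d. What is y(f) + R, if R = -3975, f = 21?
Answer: -3978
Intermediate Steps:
y(d) = -3 (y(d) = -4 + d/d = -4 + 1 = -3)
y(f) + R = -3 - 3975 = -3978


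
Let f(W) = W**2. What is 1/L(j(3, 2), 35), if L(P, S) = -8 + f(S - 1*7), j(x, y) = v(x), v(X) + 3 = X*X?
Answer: 1/776 ≈ 0.0012887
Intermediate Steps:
v(X) = -3 + X**2 (v(X) = -3 + X*X = -3 + X**2)
j(x, y) = -3 + x**2
L(P, S) = -8 + (-7 + S)**2 (L(P, S) = -8 + (S - 1*7)**2 = -8 + (S - 7)**2 = -8 + (-7 + S)**2)
1/L(j(3, 2), 35) = 1/(-8 + (-7 + 35)**2) = 1/(-8 + 28**2) = 1/(-8 + 784) = 1/776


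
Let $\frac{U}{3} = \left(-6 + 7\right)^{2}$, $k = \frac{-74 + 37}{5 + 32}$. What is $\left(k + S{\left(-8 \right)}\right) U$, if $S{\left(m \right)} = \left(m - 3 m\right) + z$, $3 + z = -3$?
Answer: $27$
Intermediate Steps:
$z = -6$ ($z = -3 - 3 = -6$)
$S{\left(m \right)} = -6 - 2 m$ ($S{\left(m \right)} = \left(m - 3 m\right) - 6 = - 2 m - 6 = -6 - 2 m$)
$k = -1$ ($k = - \frac{37}{37} = \left(-37\right) \frac{1}{37} = -1$)
$U = 3$ ($U = 3 \left(-6 + 7\right)^{2} = 3 \cdot 1^{2} = 3 \cdot 1 = 3$)
$\left(k + S{\left(-8 \right)}\right) U = \left(-1 - -10\right) 3 = \left(-1 + \left(-6 + 16\right)\right) 3 = \left(-1 + 10\right) 3 = 9 \cdot 3 = 27$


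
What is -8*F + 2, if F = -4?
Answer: 34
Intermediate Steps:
-8*F + 2 = -8*(-4) + 2 = 32 + 2 = 34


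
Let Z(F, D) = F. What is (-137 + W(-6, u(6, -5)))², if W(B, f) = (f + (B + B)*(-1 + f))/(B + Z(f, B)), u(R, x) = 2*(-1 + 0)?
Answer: 319225/16 ≈ 19952.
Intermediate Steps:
u(R, x) = -2 (u(R, x) = 2*(-1) = -2)
W(B, f) = (f + 2*B*(-1 + f))/(B + f) (W(B, f) = (f + (B + B)*(-1 + f))/(B + f) = (f + (2*B)*(-1 + f))/(B + f) = (f + 2*B*(-1 + f))/(B + f))
(-137 + W(-6, u(6, -5)))² = (-137 + (-2 - 2*(-6) + 2*(-6)*(-2))/(-6 - 2))² = (-137 + (-2 + 12 + 24)/(-8))² = (-137 - ⅛*34)² = (-137 - 17/4)² = (-565/4)² = 319225/16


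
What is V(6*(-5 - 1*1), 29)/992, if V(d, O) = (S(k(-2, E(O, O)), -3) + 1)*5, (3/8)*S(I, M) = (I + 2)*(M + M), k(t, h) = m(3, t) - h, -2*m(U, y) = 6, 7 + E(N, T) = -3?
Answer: -715/992 ≈ -0.72077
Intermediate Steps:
E(N, T) = -10 (E(N, T) = -7 - 3 = -10)
m(U, y) = -3 (m(U, y) = -1/2*6 = -3)
k(t, h) = -3 - h
S(I, M) = 16*M*(2 + I)/3 (S(I, M) = 8*((I + 2)*(M + M))/3 = 8*((2 + I)*(2*M))/3 = 8*(2*M*(2 + I))/3 = 16*M*(2 + I)/3)
V(d, O) = -715 (V(d, O) = ((16/3)*(-3)*(2 + (-3 - 1*(-10))) + 1)*5 = ((16/3)*(-3)*(2 + (-3 + 10)) + 1)*5 = ((16/3)*(-3)*(2 + 7) + 1)*5 = ((16/3)*(-3)*9 + 1)*5 = (-144 + 1)*5 = -143*5 = -715)
V(6*(-5 - 1*1), 29)/992 = -715/992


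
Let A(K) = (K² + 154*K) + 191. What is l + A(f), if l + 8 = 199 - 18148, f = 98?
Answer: 6930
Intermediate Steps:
l = -17957 (l = -8 + (199 - 18148) = -8 - 17949 = -17957)
A(K) = 191 + K² + 154*K
l + A(f) = -17957 + (191 + 98² + 154*98) = -17957 + (191 + 9604 + 15092) = -17957 + 24887 = 6930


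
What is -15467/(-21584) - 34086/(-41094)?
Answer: 228552187/147828816 ≈ 1.5461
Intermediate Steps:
-15467/(-21584) - 34086/(-41094) = -15467*(-1/21584) - 34086*(-1/41094) = 15467/21584 + 5681/6849 = 228552187/147828816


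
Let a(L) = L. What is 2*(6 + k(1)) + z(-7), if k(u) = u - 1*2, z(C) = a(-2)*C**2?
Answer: -88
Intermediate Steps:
z(C) = -2*C**2
k(u) = -2 + u (k(u) = u - 2 = -2 + u)
2*(6 + k(1)) + z(-7) = 2*(6 + (-2 + 1)) - 2*(-7)**2 = 2*(6 - 1) - 2*49 = 2*5 - 98 = 10 - 98 = -88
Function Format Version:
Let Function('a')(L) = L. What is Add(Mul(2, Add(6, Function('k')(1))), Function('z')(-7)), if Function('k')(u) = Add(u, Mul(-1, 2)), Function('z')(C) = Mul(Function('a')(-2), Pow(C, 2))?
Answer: -88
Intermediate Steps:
Function('z')(C) = Mul(-2, Pow(C, 2))
Function('k')(u) = Add(-2, u) (Function('k')(u) = Add(u, -2) = Add(-2, u))
Add(Mul(2, Add(6, Function('k')(1))), Function('z')(-7)) = Add(Mul(2, Add(6, Add(-2, 1))), Mul(-2, Pow(-7, 2))) = Add(Mul(2, Add(6, -1)), Mul(-2, 49)) = Add(Mul(2, 5), -98) = Add(10, -98) = -88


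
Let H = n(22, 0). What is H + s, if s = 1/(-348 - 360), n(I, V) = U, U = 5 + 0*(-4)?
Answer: 3539/708 ≈ 4.9986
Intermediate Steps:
U = 5 (U = 5 + 0 = 5)
n(I, V) = 5
H = 5
s = -1/708 (s = 1/(-708) = -1/708 ≈ -0.0014124)
H + s = 5 - 1/708 = 3539/708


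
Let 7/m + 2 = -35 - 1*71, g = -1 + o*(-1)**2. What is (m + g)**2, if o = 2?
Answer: 10201/11664 ≈ 0.87457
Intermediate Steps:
g = 1 (g = -1 + 2*(-1)**2 = -1 + 2*1 = -1 + 2 = 1)
m = -7/108 (m = 7/(-2 + (-35 - 1*71)) = 7/(-2 + (-35 - 71)) = 7/(-2 - 106) = 7/(-108) = 7*(-1/108) = -7/108 ≈ -0.064815)
(m + g)**2 = (-7/108 + 1)**2 = (101/108)**2 = 10201/11664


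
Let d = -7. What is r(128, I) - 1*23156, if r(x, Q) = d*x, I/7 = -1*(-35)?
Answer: -24052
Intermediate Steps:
I = 245 (I = 7*(-1*(-35)) = 7*35 = 245)
r(x, Q) = -7*x
r(128, I) - 1*23156 = -7*128 - 1*23156 = -896 - 23156 = -24052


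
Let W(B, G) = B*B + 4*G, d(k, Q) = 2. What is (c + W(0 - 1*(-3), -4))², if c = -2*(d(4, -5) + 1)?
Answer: 169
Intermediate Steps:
W(B, G) = B² + 4*G
c = -6 (c = -2*(2 + 1) = -2*3 = -6)
(c + W(0 - 1*(-3), -4))² = (-6 + ((0 - 1*(-3))² + 4*(-4)))² = (-6 + ((0 + 3)² - 16))² = (-6 + (3² - 16))² = (-6 + (9 - 16))² = (-6 - 7)² = (-13)² = 169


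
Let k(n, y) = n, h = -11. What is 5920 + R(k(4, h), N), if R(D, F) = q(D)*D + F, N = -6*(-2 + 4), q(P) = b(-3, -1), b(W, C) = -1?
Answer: 5904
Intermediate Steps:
q(P) = -1
N = -12 (N = -6*2 = -12)
R(D, F) = F - D (R(D, F) = -D + F = F - D)
5920 + R(k(4, h), N) = 5920 + (-12 - 1*4) = 5920 + (-12 - 4) = 5920 - 16 = 5904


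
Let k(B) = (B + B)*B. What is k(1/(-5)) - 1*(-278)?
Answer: 6952/25 ≈ 278.08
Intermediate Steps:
k(B) = 2*B² (k(B) = (2*B)*B = 2*B²)
k(1/(-5)) - 1*(-278) = 2*(1/(-5))² - 1*(-278) = 2*(-⅕)² + 278 = 2*(1/25) + 278 = 2/25 + 278 = 6952/25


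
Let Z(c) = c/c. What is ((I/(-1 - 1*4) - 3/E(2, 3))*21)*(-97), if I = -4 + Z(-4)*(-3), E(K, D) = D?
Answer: -4074/5 ≈ -814.80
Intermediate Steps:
Z(c) = 1
I = -7 (I = -4 + 1*(-3) = -4 - 3 = -7)
((I/(-1 - 1*4) - 3/E(2, 3))*21)*(-97) = ((-7/(-1 - 1*4) - 3/3)*21)*(-97) = ((-7/(-1 - 4) - 3*⅓)*21)*(-97) = ((-7/(-5) - 1)*21)*(-97) = ((-7*(-⅕) - 1)*21)*(-97) = ((7/5 - 1)*21)*(-97) = ((⅖)*21)*(-97) = (42/5)*(-97) = -4074/5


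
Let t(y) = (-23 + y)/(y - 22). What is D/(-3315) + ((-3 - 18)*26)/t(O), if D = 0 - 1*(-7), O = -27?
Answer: -8868986/16575 ≈ -535.08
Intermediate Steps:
t(y) = (-23 + y)/(-22 + y)
D = 7 (D = 0 + 7 = 7)
D/(-3315) + ((-3 - 18)*26)/t(O) = 7/(-3315) + ((-3 - 18)*26)/(((-23 - 27)/(-22 - 27))) = 7*(-1/3315) + (-21*26)/((-50/(-49))) = -7/3315 - 546/((-1/49*(-50))) = -7/3315 - 546/50/49 = -7/3315 - 546*49/50 = -7/3315 - 13377/25 = -8868986/16575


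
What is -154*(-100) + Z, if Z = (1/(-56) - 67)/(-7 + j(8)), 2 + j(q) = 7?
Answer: 1728553/112 ≈ 15434.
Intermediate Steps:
j(q) = 5 (j(q) = -2 + 7 = 5)
Z = 3753/112 (Z = (1/(-56) - 67)/(-7 + 5) = (-1/56 - 67)/(-2) = -3753/56*(-1/2) = 3753/112 ≈ 33.509)
-154*(-100) + Z = -154*(-100) + 3753/112 = 15400 + 3753/112 = 1728553/112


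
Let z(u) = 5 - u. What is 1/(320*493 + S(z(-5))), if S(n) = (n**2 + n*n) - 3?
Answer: 1/157957 ≈ 6.3308e-6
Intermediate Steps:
S(n) = -3 + 2*n**2 (S(n) = (n**2 + n**2) - 3 = 2*n**2 - 3 = -3 + 2*n**2)
1/(320*493 + S(z(-5))) = 1/(320*493 + (-3 + 2*(5 - 1*(-5))**2)) = 1/(157760 + (-3 + 2*(5 + 5)**2)) = 1/(157760 + (-3 + 2*10**2)) = 1/(157760 + (-3 + 2*100)) = 1/(157760 + (-3 + 200)) = 1/(157760 + 197) = 1/157957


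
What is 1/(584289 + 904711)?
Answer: 1/1489000 ≈ 6.7159e-7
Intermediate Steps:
1/(584289 + 904711) = 1/1489000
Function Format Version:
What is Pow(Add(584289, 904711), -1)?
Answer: Rational(1, 1489000) ≈ 6.7159e-7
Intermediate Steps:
Pow(Add(584289, 904711), -1) = Pow(1489000, -1) = Rational(1, 1489000)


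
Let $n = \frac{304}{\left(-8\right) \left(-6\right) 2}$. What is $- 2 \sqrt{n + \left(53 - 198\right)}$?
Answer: $- \frac{i \sqrt{5106}}{3} \approx - 23.819 i$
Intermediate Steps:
$n = \frac{19}{6}$ ($n = \frac{304}{48 \cdot 2} = \frac{304}{96} = 304 \cdot \frac{1}{96} = \frac{19}{6} \approx 3.1667$)
$- 2 \sqrt{n + \left(53 - 198\right)} = - 2 \sqrt{\frac{19}{6} + \left(53 - 198\right)} = - 2 \sqrt{\frac{19}{6} - 145} = - 2 \sqrt{- \frac{851}{6}} = - 2 \frac{i \sqrt{5106}}{6} = - \frac{i \sqrt{5106}}{3}$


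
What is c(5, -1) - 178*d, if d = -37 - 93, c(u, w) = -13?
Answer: 23127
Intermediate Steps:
d = -130
c(5, -1) - 178*d = -13 - 178*(-130) = -13 + 23140 = 23127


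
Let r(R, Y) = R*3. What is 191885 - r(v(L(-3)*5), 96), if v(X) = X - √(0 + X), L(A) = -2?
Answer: 191915 + 3*I*√10 ≈ 1.9192e+5 + 9.4868*I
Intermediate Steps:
v(X) = X - √X
r(R, Y) = 3*R
191885 - r(v(L(-3)*5), 96) = 191885 - 3*(-2*5 - √(-2*5)) = 191885 - 3*(-10 - √(-10)) = 191885 - 3*(-10 - I*√10) = 191885 - (-30 - 3*I*√10) = 191885 + (30 + 3*I*√10) = 191915 + 3*I*√10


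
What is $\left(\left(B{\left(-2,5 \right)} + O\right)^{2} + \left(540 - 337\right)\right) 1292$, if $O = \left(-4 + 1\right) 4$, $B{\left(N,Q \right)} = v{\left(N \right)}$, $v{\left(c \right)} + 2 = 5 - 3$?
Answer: $448324$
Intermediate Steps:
$v{\left(c \right)} = 0$ ($v{\left(c \right)} = -2 + \left(5 - 3\right) = -2 + 2 = 0$)
$B{\left(N,Q \right)} = 0$
$O = -12$ ($O = \left(-3\right) 4 = -12$)
$\left(\left(B{\left(-2,5 \right)} + O\right)^{2} + \left(540 - 337\right)\right) 1292 = \left(\left(0 - 12\right)^{2} + \left(540 - 337\right)\right) 1292 = \left(\left(-12\right)^{2} + 203\right) 1292 = \left(144 + 203\right) 1292 = 347 \cdot 1292 = 448324$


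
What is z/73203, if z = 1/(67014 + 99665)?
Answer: 1/12201402837 ≈ 8.1958e-11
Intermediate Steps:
z = 1/166679 ≈ 5.9996e-6
z/73203 = (1/166679)/73203 = (1/166679)*(1/73203) = 1/12201402837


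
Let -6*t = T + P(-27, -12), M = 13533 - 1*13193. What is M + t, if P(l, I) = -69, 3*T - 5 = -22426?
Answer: 14374/9 ≈ 1597.1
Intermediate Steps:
T = -22421/3 (T = 5/3 + (1/3)*(-22426) = 5/3 - 22426/3 = -22421/3 ≈ -7473.7)
M = 340 (M = 13533 - 13193 = 340)
t = 11314/9 (t = -(-22421/3 - 69)/6 = -1/6*(-22628/3) = 11314/9 ≈ 1257.1)
M + t = 340 + 11314/9 = 14374/9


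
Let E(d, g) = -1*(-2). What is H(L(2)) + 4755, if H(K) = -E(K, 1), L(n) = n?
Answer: 4753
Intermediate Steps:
E(d, g) = 2
H(K) = -2 (H(K) = -1*2 = -2)
H(L(2)) + 4755 = -2 + 4755 = 4753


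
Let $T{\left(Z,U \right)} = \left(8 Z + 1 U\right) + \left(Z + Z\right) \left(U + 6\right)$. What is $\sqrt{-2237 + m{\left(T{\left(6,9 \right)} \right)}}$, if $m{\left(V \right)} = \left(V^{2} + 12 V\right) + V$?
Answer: $\sqrt{57013} \approx 238.77$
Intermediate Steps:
$T{\left(Z,U \right)} = U + 8 Z + 2 Z \left(6 + U\right)$ ($T{\left(Z,U \right)} = \left(8 Z + U\right) + 2 Z \left(6 + U\right) = \left(U + 8 Z\right) + 2 Z \left(6 + U\right) = U + 8 Z + 2 Z \left(6 + U\right)$)
$m{\left(V \right)} = V^{2} + 13 V$
$\sqrt{-2237 + m{\left(T{\left(6,9 \right)} \right)}} = \sqrt{-2237 + \left(9 + 20 \cdot 6 + 2 \cdot 9 \cdot 6\right) \left(13 + \left(9 + 20 \cdot 6 + 2 \cdot 9 \cdot 6\right)\right)} = \sqrt{-2237 + \left(9 + 120 + 108\right) \left(13 + \left(9 + 120 + 108\right)\right)} = \sqrt{-2237 + 237 \left(13 + 237\right)} = \sqrt{-2237 + 237 \cdot 250} = \sqrt{-2237 + 59250} = \sqrt{57013}$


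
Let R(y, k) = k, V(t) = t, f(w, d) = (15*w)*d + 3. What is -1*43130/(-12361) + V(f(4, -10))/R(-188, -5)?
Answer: 7595167/61805 ≈ 122.89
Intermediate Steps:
f(w, d) = 3 + 15*d*w (f(w, d) = 15*d*w + 3 = 3 + 15*d*w)
-1*43130/(-12361) + V(f(4, -10))/R(-188, -5) = -1*43130/(-12361) + (3 + 15*(-10)*4)/(-5) = -43130*(-1/12361) + (3 - 600)*(-⅕) = 43130/12361 - 597*(-⅕) = 43130/12361 + 597/5 = 7595167/61805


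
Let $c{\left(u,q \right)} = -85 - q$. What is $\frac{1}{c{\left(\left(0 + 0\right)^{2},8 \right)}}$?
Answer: $- \frac{1}{93} \approx -0.010753$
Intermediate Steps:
$\frac{1}{c{\left(\left(0 + 0\right)^{2},8 \right)}} = \frac{1}{-85 - 8} = \frac{1}{-93} = - \frac{1}{93}$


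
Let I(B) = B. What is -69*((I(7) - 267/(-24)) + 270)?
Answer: -159045/8 ≈ -19881.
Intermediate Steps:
-69*((I(7) - 267/(-24)) + 270) = -69*((7 - 267/(-24)) + 270) = -69*((7 - 267*(-1/24)) + 270) = -69*((7 + 89/8) + 270) = -69*(145/8 + 270) = -69*2305/8 = -159045/8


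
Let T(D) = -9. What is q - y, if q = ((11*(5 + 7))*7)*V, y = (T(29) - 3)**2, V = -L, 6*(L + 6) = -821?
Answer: 131834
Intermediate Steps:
L = -857/6 (L = -6 + (1/6)*(-821) = -6 - 821/6 = -857/6 ≈ -142.83)
V = 857/6 (V = -1*(-857/6) = 857/6 ≈ 142.83)
y = 144 (y = (-9 - 3)**2 = (-12)**2 = 144)
q = 131978 (q = ((11*(5 + 7))*7)*(857/6) = ((11*12)*7)*(857/6) = (132*7)*(857/6) = 924*(857/6) = 131978)
q - y = 131978 - 1*144 = 131978 - 144 = 131834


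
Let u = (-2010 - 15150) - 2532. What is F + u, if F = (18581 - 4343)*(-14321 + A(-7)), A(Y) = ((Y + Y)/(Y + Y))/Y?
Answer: -203924124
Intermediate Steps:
A(Y) = 1/Y (A(Y) = ((2*Y)/((2*Y)))/Y = ((2*Y)*(1/(2*Y)))/Y = 1/Y)
F = -203904432 (F = (18581 - 4343)*(-14321 + 1/(-7)) = 14238*(-14321 - ⅐) = 14238*(-100248/7) = -203904432)
u = -19692 (u = -17160 - 2532 = -19692)
F + u = -203904432 - 19692 = -203924124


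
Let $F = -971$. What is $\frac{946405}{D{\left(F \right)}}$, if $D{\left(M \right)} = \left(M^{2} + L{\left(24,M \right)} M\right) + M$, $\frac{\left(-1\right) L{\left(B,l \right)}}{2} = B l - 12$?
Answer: $- \frac{946405}{44337802} \approx -0.021345$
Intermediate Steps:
$L{\left(B,l \right)} = 24 - 2 B l$ ($L{\left(B,l \right)} = - 2 \left(B l - 12\right) = - 2 \left(-12 + B l\right) = 24 - 2 B l$)
$D{\left(M \right)} = M + M^{2} + M \left(24 - 48 M\right)$ ($D{\left(M \right)} = \left(M^{2} + \left(24 - 48 M\right) M\right) + M = \left(M^{2} + M \left(24 - 48 M\right)\right) + M = M + M^{2} + M \left(24 - 48 M\right)$)
$\frac{946405}{D{\left(F \right)}} = \frac{946405}{\left(-971\right) \left(25 - -45637\right)} = \frac{946405}{\left(-971\right) \left(25 + 45637\right)} = \frac{946405}{\left(-971\right) 45662} = \frac{946405}{-44337802} = 946405 \left(- \frac{1}{44337802}\right) = - \frac{946405}{44337802}$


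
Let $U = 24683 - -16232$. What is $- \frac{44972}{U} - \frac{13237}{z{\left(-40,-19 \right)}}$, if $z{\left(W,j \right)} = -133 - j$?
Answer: $\frac{536465047}{4664310} \approx 115.01$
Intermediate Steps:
$U = 40915$ ($U = 24683 + 16232 = 40915$)
$- \frac{44972}{U} - \frac{13237}{z{\left(-40,-19 \right)}} = - \frac{44972}{40915} - \frac{13237}{-133 - -19} = \left(-44972\right) \frac{1}{40915} - \frac{13237}{-133 + 19} = - \frac{44972}{40915} - \frac{13237}{-114} = - \frac{44972}{40915} - - \frac{13237}{114} = - \frac{44972}{40915} + \frac{13237}{114} = \frac{536465047}{4664310}$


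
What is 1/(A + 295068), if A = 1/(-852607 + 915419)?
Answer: 62812/18533811217 ≈ 3.3891e-6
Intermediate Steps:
A = 1/62812 ≈ 1.5921e-5
1/(A + 295068) = 1/(1/62812 + 295068) = 1/(18533811217/62812) = 62812/18533811217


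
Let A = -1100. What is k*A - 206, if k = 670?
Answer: -737206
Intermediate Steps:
k*A - 206 = 670*(-1100) - 206 = -737000 - 206 = -737206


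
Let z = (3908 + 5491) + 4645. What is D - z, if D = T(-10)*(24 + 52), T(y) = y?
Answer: -14804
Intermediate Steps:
z = 14044 (z = 9399 + 4645 = 14044)
D = -760 (D = -10*(24 + 52) = -10*76 = -760)
D - z = -760 - 1*14044 = -760 - 14044 = -14804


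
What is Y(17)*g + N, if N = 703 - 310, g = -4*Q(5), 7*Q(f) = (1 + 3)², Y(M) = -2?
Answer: 2879/7 ≈ 411.29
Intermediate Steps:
Q(f) = 16/7 (Q(f) = (1 + 3)²/7 = (⅐)*4² = (⅐)*16 = 16/7)
g = -64/7 (g = -4*16/7 = -64/7 ≈ -9.1429)
N = 393
Y(17)*g + N = -2*(-64/7) + 393 = 128/7 + 393 = 2879/7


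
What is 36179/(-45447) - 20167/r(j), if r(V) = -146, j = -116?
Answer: 911247515/6635262 ≈ 137.33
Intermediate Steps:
36179/(-45447) - 20167/r(j) = 36179/(-45447) - 20167/(-146) = 36179*(-1/45447) - 20167*(-1/146) = -36179/45447 + 20167/146 = 911247515/6635262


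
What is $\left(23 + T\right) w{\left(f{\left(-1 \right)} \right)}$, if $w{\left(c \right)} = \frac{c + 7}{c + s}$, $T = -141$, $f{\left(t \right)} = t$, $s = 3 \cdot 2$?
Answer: $- \frac{708}{5} \approx -141.6$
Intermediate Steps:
$s = 6$
$w{\left(c \right)} = \frac{7 + c}{6 + c}$ ($w{\left(c \right)} = \frac{c + 7}{c + 6} = \frac{7 + c}{6 + c}$)
$\left(23 + T\right) w{\left(f{\left(-1 \right)} \right)} = \left(23 - 141\right) \frac{7 - 1}{6 - 1} = - 118 \cdot \frac{1}{5} \cdot 6 = \left(-118\right) \frac{6}{5} = - \frac{708}{5}$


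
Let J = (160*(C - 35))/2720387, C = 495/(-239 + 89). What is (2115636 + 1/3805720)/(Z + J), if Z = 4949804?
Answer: 21903245544703195427/51245475290078674400 ≈ 0.42742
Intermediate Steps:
C = -33/10 (C = 495/(-150) = 495*(-1/150) = -33/10 ≈ -3.3000)
J = -6128/2720387 (J = (160*(-33/10 - 35))/2720387 = (160*(-383/10))*(1/2720387) = -6128*1/2720387 = -6128/2720387 ≈ -0.0022526)
(2115636 + 1/3805720)/(Z + J) = (2115636 + 1/3805720)/(4949804 - 6128/2720387) = (2115636 + 1/3805720)/(13465382448020/2720387) = (8051518237921/3805720)*(2720387/13465382448020) = 21903245544703195427/51245475290078674400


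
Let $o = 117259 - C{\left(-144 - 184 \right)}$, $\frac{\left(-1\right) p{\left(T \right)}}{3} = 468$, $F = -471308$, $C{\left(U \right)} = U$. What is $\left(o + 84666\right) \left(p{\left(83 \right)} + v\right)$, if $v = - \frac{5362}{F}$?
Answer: $- \frac{66916524520355}{235654} \approx -2.8396 \cdot 10^{8}$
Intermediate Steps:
$p{\left(T \right)} = -1404$ ($p{\left(T \right)} = \left(-3\right) 468 = -1404$)
$v = \frac{2681}{235654}$ ($v = - \frac{5362}{-471308} = \left(-5362\right) \left(- \frac{1}{471308}\right) = \frac{2681}{235654} \approx 0.011377$)
$o = 117587$ ($o = 117259 - \left(-144 - 184\right) = 117259 - -328 = 117259 + 328 = 117587$)
$\left(o + 84666\right) \left(p{\left(83 \right)} + v\right) = \left(117587 + 84666\right) \left(-1404 + \frac{2681}{235654}\right) = 202253 \left(- \frac{330855535}{235654}\right) = - \frac{66916524520355}{235654}$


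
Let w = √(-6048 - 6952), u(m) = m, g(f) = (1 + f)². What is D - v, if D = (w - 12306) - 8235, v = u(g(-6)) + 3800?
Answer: -24366 + 10*I*√130 ≈ -24366.0 + 114.02*I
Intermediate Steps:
w = 10*I*√130 (w = √(-13000) = 10*I*√130 ≈ 114.02*I)
v = 3825 (v = (1 - 6)² + 3800 = (-5)² + 3800 = 25 + 3800 = 3825)
D = -20541 + 10*I*√130 (D = (10*I*√130 - 12306) - 8235 = (-12306 + 10*I*√130) - 8235 = -20541 + 10*I*√130 ≈ -20541.0 + 114.02*I)
D - v = (-20541 + 10*I*√130) - 1*3825 = (-20541 + 10*I*√130) - 3825 = -24366 + 10*I*√130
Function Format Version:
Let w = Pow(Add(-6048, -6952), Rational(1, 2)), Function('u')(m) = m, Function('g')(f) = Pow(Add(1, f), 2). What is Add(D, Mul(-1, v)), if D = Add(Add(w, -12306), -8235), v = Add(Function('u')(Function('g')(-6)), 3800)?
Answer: Add(-24366, Mul(10, I, Pow(130, Rational(1, 2)))) ≈ Add(-24366., Mul(114.02, I))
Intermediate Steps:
w = Mul(10, I, Pow(130, Rational(1, 2))) (w = Pow(-13000, Rational(1, 2)) = Mul(10, I, Pow(130, Rational(1, 2))) ≈ Mul(114.02, I))
v = 3825 (v = Add(Pow(Add(1, -6), 2), 3800) = Add(Pow(-5, 2), 3800) = Add(25, 3800) = 3825)
D = Add(-20541, Mul(10, I, Pow(130, Rational(1, 2)))) (D = Add(Add(Mul(10, I, Pow(130, Rational(1, 2))), -12306), -8235) = Add(Add(-12306, Mul(10, I, Pow(130, Rational(1, 2)))), -8235) = Add(-20541, Mul(10, I, Pow(130, Rational(1, 2)))) ≈ Add(-20541., Mul(114.02, I)))
Add(D, Mul(-1, v)) = Add(Add(-20541, Mul(10, I, Pow(130, Rational(1, 2)))), Mul(-1, 3825)) = Add(Add(-20541, Mul(10, I, Pow(130, Rational(1, 2)))), -3825) = Add(-24366, Mul(10, I, Pow(130, Rational(1, 2))))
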